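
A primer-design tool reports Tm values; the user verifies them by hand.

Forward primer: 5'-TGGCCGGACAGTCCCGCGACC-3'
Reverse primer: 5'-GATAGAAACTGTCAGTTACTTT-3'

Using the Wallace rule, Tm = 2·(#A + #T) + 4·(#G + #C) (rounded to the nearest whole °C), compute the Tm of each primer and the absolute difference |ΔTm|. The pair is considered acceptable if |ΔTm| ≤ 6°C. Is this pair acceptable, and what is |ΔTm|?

|ΔTm| = 16°C; the pair is not acceptable.

Forward: A=3 T=2 G=7 C=9 → Tm = 2·5 + 4·16 = 74°C.
Reverse: A=7 T=8 G=4 C=3 → Tm = 2·15 + 4·7 = 58°C.
|ΔTm| = |74 − 58| = 16°C, > 6°C.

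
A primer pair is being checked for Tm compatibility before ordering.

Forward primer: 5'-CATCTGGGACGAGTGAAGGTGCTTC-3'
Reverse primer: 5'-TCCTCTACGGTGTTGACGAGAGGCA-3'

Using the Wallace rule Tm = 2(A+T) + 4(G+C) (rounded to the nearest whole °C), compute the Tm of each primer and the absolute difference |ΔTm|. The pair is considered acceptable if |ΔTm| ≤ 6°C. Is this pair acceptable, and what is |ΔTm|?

|ΔTm| = 0°C; the pair is acceptable.

Forward: A=5 T=6 G=9 C=5 → Tm = 2·11 + 4·14 = 78°C.
Reverse: A=5 T=6 G=8 C=6 → Tm = 2·11 + 4·14 = 78°C.
|ΔTm| = |78 − 78| = 0°C, ≤ 6°C.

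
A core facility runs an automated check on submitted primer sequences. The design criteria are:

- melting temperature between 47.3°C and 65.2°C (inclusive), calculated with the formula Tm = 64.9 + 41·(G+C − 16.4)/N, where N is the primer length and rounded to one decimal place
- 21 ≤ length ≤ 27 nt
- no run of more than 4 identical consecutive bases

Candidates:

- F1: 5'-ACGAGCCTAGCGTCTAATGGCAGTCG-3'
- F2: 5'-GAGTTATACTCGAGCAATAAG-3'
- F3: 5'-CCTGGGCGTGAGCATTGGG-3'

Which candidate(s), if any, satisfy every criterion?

F1 and F2.

F1 (26 nt, A=6 T=5 G=8 C=7): Tm = 64.9 + 41·(15 − 16.4)/26 = 62.7°C ✓; length 26 ✓; longest run = 2 ✓ — passes.
F2 (21 nt, A=8 T=5 G=5 C=3): Tm = 64.9 + 41·(8 − 16.4)/21 = 48.5°C ✓; length 21 ✓; longest run = 2 ✓ — passes.
F3 (19 nt, A=2 T=4 G=9 C=4): Tm = 64.9 + 41·(13 − 16.4)/19 = 57.6°C ✓; length 19, outside 21–27 ✗; longest run = 3 ✓ — fails.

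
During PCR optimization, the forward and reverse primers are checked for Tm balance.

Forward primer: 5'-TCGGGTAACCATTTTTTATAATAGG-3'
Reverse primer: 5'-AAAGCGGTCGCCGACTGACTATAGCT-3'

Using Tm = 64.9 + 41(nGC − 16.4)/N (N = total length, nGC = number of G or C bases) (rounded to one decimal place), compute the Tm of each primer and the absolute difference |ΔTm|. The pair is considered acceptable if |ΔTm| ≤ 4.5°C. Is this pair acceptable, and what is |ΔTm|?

Forward: G+C = 8, N = 25 → Tm = 64.9 + 41·(8 − 16.4)/25 = 51.1°C.
Reverse: G+C = 14, N = 26 → Tm = 64.9 + 41·(14 − 16.4)/26 = 61.1°C.
|ΔTm| = |51.1 − 61.1| = 10.0°C, > 4.5°C.

|ΔTm| = 10.0°C; the pair is not acceptable.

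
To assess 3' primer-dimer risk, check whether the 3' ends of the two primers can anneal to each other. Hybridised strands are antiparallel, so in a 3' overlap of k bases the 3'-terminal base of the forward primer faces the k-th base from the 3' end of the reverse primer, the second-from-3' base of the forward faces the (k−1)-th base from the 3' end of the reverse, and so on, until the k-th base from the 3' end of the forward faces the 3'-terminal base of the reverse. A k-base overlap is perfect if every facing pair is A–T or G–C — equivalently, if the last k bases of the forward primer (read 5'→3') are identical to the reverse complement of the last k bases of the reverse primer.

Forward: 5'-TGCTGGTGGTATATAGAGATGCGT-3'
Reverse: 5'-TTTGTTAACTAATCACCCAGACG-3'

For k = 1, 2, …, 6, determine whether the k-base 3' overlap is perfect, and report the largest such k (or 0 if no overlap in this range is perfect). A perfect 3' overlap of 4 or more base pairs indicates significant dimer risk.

Longest perfect overlap: 3 complementary base pairs; below the dimer-risk threshold (threshold 4).

Last 6 bases (5'→3') — forward …ATGCGT, reverse …CAGACG.
Reverse complement of the reverse primer's last 6 bases: CGTCTG; its first k bases are the reverse complement of the reverse primer's last k bases, so a perfect k-base overlap needs the forward primer's last k bases to equal them.
Comparing (forward last k vs required): k=1: T vs C ✗; k=2: GT vs CG ✗; k=3: CGT vs CGT ✓; k=4: GCGT vs CGTC ✗; k=5: TGCGT vs CGTCT ✗; k=6: ATGCGT vs CGTCTG ✗.
Only k = 3 is perfect, so the longest perfect 3' overlap is 3.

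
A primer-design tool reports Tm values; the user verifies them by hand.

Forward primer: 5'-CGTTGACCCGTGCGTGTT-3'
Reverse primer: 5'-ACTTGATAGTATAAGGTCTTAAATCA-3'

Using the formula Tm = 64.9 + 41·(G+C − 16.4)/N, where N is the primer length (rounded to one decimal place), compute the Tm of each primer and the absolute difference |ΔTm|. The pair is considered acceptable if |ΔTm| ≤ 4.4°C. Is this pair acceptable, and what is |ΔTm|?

|ΔTm| = 2.5°C; the pair is acceptable.

Forward: G+C = 11, N = 18 → Tm = 64.9 + 41·(11 − 16.4)/18 = 52.6°C.
Reverse: G+C = 7, N = 26 → Tm = 64.9 + 41·(7 − 16.4)/26 = 50.1°C.
|ΔTm| = |52.6 − 50.1| = 2.5°C, ≤ 4.4°C.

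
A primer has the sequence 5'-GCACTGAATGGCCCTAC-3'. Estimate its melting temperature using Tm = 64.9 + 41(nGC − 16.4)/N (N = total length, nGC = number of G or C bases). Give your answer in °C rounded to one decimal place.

49.5°C

Base counts: A=4, T=3, G=4, C=6; G+C = 10, N = 17.
Tm = 64.9 + 41·(10 − 16.4)/17 = 64.9 + -262.40/17 = 49.5°C.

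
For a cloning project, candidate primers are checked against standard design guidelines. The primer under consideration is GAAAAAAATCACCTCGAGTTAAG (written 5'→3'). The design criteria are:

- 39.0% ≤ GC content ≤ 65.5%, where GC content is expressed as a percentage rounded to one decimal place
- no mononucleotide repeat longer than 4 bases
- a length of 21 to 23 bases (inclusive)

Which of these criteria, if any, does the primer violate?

Base counts: A=11, T=4, G=4, C=4 (length 23).
GC content: GC 8/23 = 34.8%, outside 39.0–65.5% ✗
homopolymer run: longest run = 7, exceeds 4 ✗
length: length 23 ✓

Fails: GC content, homopolymer run.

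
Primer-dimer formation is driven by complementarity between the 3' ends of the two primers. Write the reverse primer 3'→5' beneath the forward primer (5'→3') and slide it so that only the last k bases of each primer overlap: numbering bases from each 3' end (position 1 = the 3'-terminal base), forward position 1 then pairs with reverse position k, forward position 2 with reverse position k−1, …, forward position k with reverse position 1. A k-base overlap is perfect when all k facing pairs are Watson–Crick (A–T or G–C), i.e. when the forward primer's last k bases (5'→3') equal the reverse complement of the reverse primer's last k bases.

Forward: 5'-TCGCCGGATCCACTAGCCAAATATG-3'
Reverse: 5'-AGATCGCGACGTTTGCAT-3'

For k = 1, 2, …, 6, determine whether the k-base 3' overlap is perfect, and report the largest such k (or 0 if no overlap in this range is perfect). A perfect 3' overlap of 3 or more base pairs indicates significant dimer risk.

Longest perfect overlap: 3 complementary base pairs; significant dimer risk (threshold 3).

Last 6 bases (5'→3') — forward …AATATG, reverse …TTGCAT.
Reverse complement of the reverse primer's last 6 bases: ATGCAA; its first k bases are the reverse complement of the reverse primer's last k bases, so a perfect k-base overlap needs the forward primer's last k bases to equal them.
Comparing (forward last k vs required): k=1: G vs A ✗; k=2: TG vs AT ✗; k=3: ATG vs ATG ✓; k=4: TATG vs ATGC ✗; k=5: ATATG vs ATGCA ✗; k=6: AATATG vs ATGCAA ✗.
Only k = 3 is perfect, so the longest perfect 3' overlap is 3.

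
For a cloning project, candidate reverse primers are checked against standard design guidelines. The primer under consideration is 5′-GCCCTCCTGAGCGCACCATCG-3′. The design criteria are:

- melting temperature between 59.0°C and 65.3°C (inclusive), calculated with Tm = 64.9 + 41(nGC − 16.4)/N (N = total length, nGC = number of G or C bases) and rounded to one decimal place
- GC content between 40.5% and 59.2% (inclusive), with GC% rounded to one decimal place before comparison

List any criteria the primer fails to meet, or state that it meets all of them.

Fails: GC content.

Base counts: A=3, T=3, G=5, C=10 (length 21).
Tm: Tm = 64.9 + 41·(15 − 16.4)/21 = 62.2°C ✓
GC content: GC 15/21 = 71.4%, outside 40.5–59.2% ✗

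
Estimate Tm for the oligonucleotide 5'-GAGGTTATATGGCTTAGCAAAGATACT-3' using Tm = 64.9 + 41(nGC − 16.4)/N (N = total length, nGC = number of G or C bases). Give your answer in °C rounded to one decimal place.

Base counts: A=9, T=8, G=7, C=3; G+C = 10, N = 27.
Tm = 64.9 + 41·(10 − 16.4)/27 = 64.9 + -262.40/27 = 55.2°C.

55.2°C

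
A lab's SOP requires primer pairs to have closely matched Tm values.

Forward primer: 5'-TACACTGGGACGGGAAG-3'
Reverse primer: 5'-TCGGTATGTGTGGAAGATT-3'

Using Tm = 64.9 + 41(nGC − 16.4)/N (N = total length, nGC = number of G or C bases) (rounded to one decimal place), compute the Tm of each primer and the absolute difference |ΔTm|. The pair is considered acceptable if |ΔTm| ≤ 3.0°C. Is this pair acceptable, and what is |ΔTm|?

Forward: G+C = 10, N = 17 → Tm = 64.9 + 41·(10 − 16.4)/17 = 49.5°C.
Reverse: G+C = 8, N = 19 → Tm = 64.9 + 41·(8 − 16.4)/19 = 46.8°C.
|ΔTm| = |49.5 − 46.8| = 2.7°C, ≤ 3.0°C.

|ΔTm| = 2.7°C; the pair is acceptable.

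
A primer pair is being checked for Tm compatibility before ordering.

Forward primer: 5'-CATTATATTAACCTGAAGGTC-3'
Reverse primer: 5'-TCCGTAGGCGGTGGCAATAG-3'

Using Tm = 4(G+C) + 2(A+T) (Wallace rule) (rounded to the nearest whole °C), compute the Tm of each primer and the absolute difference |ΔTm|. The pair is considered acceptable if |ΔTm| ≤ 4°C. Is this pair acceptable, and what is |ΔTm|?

Forward: A=7 T=7 G=3 C=4 → Tm = 2·14 + 4·7 = 56°C.
Reverse: A=4 T=4 G=8 C=4 → Tm = 2·8 + 4·12 = 64°C.
|ΔTm| = |56 − 64| = 8°C, > 4°C.

|ΔTm| = 8°C; the pair is not acceptable.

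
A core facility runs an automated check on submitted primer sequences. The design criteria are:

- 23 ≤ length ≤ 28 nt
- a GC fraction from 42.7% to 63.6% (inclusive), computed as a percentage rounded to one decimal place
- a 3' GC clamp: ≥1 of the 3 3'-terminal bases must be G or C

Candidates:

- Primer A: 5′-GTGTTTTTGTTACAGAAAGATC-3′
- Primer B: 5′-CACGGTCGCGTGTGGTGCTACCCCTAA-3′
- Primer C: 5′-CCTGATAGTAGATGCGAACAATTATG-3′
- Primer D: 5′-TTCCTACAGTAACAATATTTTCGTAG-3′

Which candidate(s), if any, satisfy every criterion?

Primer A (22 nt, A=6 T=9 G=5 C=2): length 22, outside 23–28 ✗; GC 7/22 = 31.8%, outside 42.7–63.6% ✗; 3' end ATC has 1 G/C ✓ — fails.
Primer B (27 nt, A=4 T=6 G=8 C=9): length 27 ✓; GC 17/27 = 63.0% ✓; 3' end TAA has 0 G/C, need ≥1 ✗ — fails.
Primer C (26 nt, A=9 T=7 G=6 C=4): length 26 ✓; GC 10/26 = 38.5%, outside 42.7–63.6% ✗; 3' end ATG has 1 G/C ✓ — fails.
Primer D (26 nt, A=8 T=10 G=3 C=5): length 26 ✓; GC 8/26 = 30.8%, outside 42.7–63.6% ✗; 3' end TAG has 1 G/C ✓ — fails.

None of the candidates satisfy all criteria.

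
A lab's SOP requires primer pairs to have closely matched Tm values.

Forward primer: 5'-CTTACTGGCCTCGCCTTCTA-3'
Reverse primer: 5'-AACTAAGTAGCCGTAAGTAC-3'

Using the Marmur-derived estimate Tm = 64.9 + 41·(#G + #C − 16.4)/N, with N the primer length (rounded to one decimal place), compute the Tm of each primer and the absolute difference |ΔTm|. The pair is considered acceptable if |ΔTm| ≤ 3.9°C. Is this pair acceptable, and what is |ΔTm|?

|ΔTm| = 6.1°C; the pair is not acceptable.

Forward: G+C = 11, N = 20 → Tm = 64.9 + 41·(11 − 16.4)/20 = 53.8°C.
Reverse: G+C = 8, N = 20 → Tm = 64.9 + 41·(8 − 16.4)/20 = 47.7°C.
|ΔTm| = |53.8 − 47.7| = 6.1°C, > 3.9°C.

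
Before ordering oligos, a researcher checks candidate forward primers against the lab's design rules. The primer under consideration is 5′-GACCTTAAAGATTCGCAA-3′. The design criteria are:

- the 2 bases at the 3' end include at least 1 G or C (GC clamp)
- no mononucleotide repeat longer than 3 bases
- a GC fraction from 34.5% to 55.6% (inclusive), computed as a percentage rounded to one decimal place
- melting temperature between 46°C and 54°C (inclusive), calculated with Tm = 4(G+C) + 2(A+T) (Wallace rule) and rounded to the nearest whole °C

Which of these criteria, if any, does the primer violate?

Base counts: A=7, T=4, G=3, C=4 (length 18).
GC clamp: 3' end AA has 0 G/C, need ≥1 ✗
homopolymer run: longest run = 3 ✓
GC content: GC 7/18 = 38.9% ✓
Tm: Tm = 2·11 + 4·7 = 50°C ✓

Fails: GC clamp.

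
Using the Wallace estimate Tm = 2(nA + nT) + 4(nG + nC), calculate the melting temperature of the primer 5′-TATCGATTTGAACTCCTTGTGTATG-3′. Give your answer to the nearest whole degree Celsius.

Base counts: A=5, T=11, G=5, C=4 (length 25).
Tm = 2·(5+11) + 4·(5+4) = 2·16 + 4·9 = 32 + 36 = 68°C.

68°C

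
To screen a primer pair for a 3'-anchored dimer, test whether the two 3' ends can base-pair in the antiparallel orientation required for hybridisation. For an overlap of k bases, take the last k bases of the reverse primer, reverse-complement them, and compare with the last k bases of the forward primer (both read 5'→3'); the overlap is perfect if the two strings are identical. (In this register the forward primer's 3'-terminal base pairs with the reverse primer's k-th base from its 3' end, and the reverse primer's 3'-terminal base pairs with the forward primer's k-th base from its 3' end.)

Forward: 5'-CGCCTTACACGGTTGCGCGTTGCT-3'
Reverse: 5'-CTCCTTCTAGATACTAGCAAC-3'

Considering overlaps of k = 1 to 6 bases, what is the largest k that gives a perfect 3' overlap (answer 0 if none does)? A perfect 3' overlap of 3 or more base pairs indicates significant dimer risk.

Longest perfect overlap: 6 complementary base pairs; significant dimer risk (threshold 3).

Last 6 bases (5'→3') — forward …GTTGCT, reverse …AGCAAC.
Reverse complement of the reverse primer's last 6 bases: GTTGCT; its first k bases are the reverse complement of the reverse primer's last k bases, so a perfect k-base overlap needs the forward primer's last k bases to equal them.
Comparing (forward last k vs required): k=1: T vs G ✗; k=2: CT vs GT ✗; k=3: GCT vs GTT ✗; k=4: TGCT vs GTTG ✗; k=5: TTGCT vs GTTGC ✗; k=6: GTTGCT vs GTTGCT ✓.
Only k = 6 is perfect, so the longest perfect 3' overlap is 6.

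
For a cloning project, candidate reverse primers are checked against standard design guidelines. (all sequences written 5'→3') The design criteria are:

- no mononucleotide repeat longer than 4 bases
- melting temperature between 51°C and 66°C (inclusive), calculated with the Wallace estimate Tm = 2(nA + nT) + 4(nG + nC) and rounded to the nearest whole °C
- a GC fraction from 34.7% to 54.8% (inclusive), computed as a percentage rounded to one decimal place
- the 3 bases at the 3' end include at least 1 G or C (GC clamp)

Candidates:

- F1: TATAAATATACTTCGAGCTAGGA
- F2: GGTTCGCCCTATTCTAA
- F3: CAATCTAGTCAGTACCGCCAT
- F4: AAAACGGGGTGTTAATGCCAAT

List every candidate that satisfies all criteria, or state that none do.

F3 only.

F1 (23 nt, A=9 T=7 G=4 C=3): longest run = 3 ✓; Tm = 2·16 + 4·7 = 60°C ✓; GC 7/23 = 30.4%, outside 34.7–54.8% ✗; 3' end GGA has 2 G/C ✓ — fails.
F2 (17 nt, A=3 T=6 G=3 C=5): longest run = 3 ✓; Tm = 2·9 + 4·8 = 50°C, outside 51–66°C ✗; GC 8/17 = 47.1% ✓; 3' end TAA has 0 G/C, need ≥1 ✗ — fails.
F3 (21 nt, A=6 T=5 G=3 C=7): longest run = 2 ✓; Tm = 2·11 + 4·10 = 62°C ✓; GC 10/21 = 47.6% ✓; 3' end CAT has 1 G/C ✓ — passes.
F4 (22 nt, A=8 T=5 G=6 C=3): longest run = 4 ✓; Tm = 2·13 + 4·9 = 62°C ✓; GC 9/22 = 40.9% ✓; 3' end AAT has 0 G/C, need ≥1 ✗ — fails.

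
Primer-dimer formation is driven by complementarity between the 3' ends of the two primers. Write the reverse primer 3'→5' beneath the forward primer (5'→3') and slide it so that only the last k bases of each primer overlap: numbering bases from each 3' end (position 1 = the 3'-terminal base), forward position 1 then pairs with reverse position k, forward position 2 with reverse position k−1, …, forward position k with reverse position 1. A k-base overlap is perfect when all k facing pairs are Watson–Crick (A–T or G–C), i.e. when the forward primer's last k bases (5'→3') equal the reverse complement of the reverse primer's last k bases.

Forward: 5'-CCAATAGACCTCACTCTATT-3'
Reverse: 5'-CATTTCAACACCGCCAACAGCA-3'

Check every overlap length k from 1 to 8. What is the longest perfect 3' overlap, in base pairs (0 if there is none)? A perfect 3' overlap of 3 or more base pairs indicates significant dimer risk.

Last 8 bases (5'→3') — forward …ACTCTATT, reverse …CAACAGCA.
Reverse complement of the reverse primer's last 8 bases: TGCTGTTG; its first k bases are the reverse complement of the reverse primer's last k bases, so a perfect k-base overlap needs the forward primer's last k bases to equal them.
Comparing (forward last k vs required): k=1: T vs T ✓; k=2: TT vs TG ✗; k=3: ATT vs TGC ✗; k=4: TATT vs TGCT ✗; k=5: CTATT vs TGCTG ✗; k=6: TCTATT vs TGCTGT ✗; k=7: CTCTATT vs TGCTGTT ✗; k=8: ACTCTATT vs TGCTGTTG ✗.
Only k = 1 is perfect, so the longest perfect 3' overlap is 1.

Longest perfect overlap: 1 complementary base pair; below the dimer-risk threshold (threshold 3).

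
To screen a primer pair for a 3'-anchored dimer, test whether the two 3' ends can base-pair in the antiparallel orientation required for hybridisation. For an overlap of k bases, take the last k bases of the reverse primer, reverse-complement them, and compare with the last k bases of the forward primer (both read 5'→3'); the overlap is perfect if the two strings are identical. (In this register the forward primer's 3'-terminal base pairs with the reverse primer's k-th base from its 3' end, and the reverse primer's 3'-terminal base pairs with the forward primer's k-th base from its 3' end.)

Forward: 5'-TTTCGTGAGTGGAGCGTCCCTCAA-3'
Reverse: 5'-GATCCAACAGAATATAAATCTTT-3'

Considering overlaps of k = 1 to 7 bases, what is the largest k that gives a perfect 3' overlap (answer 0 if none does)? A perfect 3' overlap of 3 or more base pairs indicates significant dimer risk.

Last 7 bases (5'→3') — forward …CCCTCAA, reverse …AATCTTT.
Reverse complement of the reverse primer's last 7 bases: AAAGATT; its first k bases are the reverse complement of the reverse primer's last k bases, so a perfect k-base overlap needs the forward primer's last k bases to equal them.
Comparing (forward last k vs required): k=1: A vs A ✓; k=2: AA vs AA ✓; k=3: CAA vs AAA ✗; k=4: TCAA vs AAAG ✗; k=5: CTCAA vs AAAGA ✗; k=6: CCTCAA vs AAAGAT ✗; k=7: CCCTCAA vs AAAGATT ✗.
Perfect overlaps at k = 1, 2; the largest is 2.

Longest perfect overlap: 2 complementary base pairs; below the dimer-risk threshold (threshold 3).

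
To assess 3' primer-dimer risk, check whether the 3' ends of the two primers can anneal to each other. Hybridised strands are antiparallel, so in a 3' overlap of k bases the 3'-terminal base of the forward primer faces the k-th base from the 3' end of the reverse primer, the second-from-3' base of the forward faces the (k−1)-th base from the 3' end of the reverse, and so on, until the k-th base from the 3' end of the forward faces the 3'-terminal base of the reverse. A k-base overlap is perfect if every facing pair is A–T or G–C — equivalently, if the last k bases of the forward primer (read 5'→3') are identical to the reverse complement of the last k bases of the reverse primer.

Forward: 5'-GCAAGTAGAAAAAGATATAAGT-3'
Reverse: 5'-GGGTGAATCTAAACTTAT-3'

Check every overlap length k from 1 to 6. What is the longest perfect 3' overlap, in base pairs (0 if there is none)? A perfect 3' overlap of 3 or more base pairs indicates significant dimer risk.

Last 6 bases (5'→3') — forward …ATAAGT, reverse …ACTTAT.
Reverse complement of the reverse primer's last 6 bases: ATAAGT; its first k bases are the reverse complement of the reverse primer's last k bases, so a perfect k-base overlap needs the forward primer's last k bases to equal them.
Comparing (forward last k vs required): k=1: T vs A ✗; k=2: GT vs AT ✗; k=3: AGT vs ATA ✗; k=4: AAGT vs ATAA ✗; k=5: TAAGT vs ATAAG ✗; k=6: ATAAGT vs ATAAGT ✓.
Only k = 6 is perfect, so the longest perfect 3' overlap is 6.

Longest perfect overlap: 6 complementary base pairs; significant dimer risk (threshold 3).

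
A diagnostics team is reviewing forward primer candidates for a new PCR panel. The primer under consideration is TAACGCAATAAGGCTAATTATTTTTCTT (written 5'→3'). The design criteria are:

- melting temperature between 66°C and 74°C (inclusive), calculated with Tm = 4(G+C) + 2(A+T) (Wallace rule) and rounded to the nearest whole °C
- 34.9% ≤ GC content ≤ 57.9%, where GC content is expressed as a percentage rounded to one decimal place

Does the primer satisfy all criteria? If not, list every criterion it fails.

Base counts: A=9, T=12, G=3, C=4 (length 28).
Tm: Tm = 2·21 + 4·7 = 70°C ✓
GC content: GC 7/28 = 25.0%, outside 34.9–57.9% ✗

Fails: GC content.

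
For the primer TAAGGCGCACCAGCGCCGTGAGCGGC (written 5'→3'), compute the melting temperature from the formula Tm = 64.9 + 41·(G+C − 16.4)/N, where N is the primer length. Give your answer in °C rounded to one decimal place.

Base counts: A=5, T=2, G=10, C=9; G+C = 19, N = 26.
Tm = 64.9 + 41·(19 − 16.4)/26 = 64.9 + 106.60/26 = 69.0°C.

69.0°C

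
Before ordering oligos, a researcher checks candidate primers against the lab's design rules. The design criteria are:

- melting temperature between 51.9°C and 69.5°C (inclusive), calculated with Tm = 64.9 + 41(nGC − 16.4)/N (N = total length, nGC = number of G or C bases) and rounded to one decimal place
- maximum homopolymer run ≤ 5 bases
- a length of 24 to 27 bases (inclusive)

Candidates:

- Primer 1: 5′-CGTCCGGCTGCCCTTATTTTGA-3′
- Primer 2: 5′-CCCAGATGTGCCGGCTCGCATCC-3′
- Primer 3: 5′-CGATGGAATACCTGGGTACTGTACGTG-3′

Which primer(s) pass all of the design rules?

Primer 1 (22 nt, A=2 T=8 G=5 C=7): Tm = 64.9 + 41·(12 − 16.4)/22 = 56.7°C ✓; longest run = 4 ✓; length 22, outside 24–27 ✗ — fails.
Primer 2 (23 nt, A=3 T=4 G=6 C=10): Tm = 64.9 + 41·(16 − 16.4)/23 = 64.2°C ✓; longest run = 3 ✓; length 23, outside 24–27 ✗ — fails.
Primer 3 (27 nt, A=6 T=7 G=9 C=5): Tm = 64.9 + 41·(14 − 16.4)/27 = 61.3°C ✓; longest run = 3 ✓; length 27 ✓ — passes.

Primer 3 only.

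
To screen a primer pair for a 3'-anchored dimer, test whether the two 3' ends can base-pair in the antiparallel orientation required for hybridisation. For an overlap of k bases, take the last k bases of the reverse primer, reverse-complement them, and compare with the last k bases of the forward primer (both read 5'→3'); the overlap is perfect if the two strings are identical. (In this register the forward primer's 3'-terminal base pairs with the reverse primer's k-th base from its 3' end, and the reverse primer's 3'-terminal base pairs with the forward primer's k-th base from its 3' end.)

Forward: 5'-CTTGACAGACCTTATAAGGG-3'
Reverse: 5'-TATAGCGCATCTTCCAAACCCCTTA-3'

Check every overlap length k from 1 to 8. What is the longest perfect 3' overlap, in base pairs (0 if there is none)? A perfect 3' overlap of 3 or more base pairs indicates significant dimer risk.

Last 8 bases (5'→3') — forward …TATAAGGG, reverse …ACCCCTTA.
Reverse complement of the reverse primer's last 8 bases: TAAGGGGT; its first k bases are the reverse complement of the reverse primer's last k bases, so a perfect k-base overlap needs the forward primer's last k bases to equal them.
Comparing (forward last k vs required): k=1: G vs T ✗; k=2: GG vs TA ✗; k=3: GGG vs TAA ✗; k=4: AGGG vs TAAG ✗; k=5: AAGGG vs TAAGG ✗; k=6: TAAGGG vs TAAGGG ✓; k=7: ATAAGGG vs TAAGGGG ✗; k=8: TATAAGGG vs TAAGGGGT ✗.
Only k = 6 is perfect, so the longest perfect 3' overlap is 6.

Longest perfect overlap: 6 complementary base pairs; significant dimer risk (threshold 3).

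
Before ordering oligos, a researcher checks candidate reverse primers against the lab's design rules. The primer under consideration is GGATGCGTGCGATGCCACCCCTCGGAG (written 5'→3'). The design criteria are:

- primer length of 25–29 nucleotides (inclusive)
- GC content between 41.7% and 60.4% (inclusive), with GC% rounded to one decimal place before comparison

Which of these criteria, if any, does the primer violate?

Base counts: A=4, T=4, G=10, C=9 (length 27).
length: length 27 ✓
GC content: GC 19/27 = 70.4%, outside 41.7–60.4% ✗

Fails: GC content.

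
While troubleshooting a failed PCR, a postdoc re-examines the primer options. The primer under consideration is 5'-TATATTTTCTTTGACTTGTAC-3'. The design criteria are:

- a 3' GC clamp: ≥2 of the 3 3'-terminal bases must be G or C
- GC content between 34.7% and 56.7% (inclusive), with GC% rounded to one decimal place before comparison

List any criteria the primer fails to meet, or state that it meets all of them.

Base counts: A=4, T=12, G=2, C=3 (length 21).
GC clamp: 3' end TAC has 1 G/C, need ≥2 ✗
GC content: GC 5/21 = 23.8%, outside 34.7–56.7% ✗

Fails: GC clamp, GC content.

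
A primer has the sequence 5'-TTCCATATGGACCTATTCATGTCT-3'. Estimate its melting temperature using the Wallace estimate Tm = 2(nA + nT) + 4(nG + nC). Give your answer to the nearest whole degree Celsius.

66°C

Base counts: A=5, T=10, G=3, C=6 (length 24).
Tm = 2·(5+10) + 4·(3+6) = 2·15 + 4·9 = 30 + 36 = 66°C.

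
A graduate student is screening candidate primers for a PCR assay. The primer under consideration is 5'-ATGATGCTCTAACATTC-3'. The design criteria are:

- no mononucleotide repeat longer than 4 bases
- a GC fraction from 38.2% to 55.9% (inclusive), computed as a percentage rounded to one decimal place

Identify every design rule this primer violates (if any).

Base counts: A=5, T=6, G=2, C=4 (length 17).
homopolymer run: longest run = 2 ✓
GC content: GC 6/17 = 35.3%, outside 38.2–55.9% ✗

Fails: GC content.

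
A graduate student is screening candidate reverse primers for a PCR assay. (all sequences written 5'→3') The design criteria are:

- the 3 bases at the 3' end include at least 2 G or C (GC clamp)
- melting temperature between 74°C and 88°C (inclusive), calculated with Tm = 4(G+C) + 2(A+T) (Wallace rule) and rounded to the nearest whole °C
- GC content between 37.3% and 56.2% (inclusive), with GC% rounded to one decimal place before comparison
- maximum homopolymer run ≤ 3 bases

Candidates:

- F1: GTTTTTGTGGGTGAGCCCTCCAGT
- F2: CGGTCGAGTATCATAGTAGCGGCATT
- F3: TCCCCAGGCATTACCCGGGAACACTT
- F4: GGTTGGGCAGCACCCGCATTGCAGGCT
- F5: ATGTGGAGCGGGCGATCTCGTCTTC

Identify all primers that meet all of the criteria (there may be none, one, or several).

F1 (24 nt, A=2 T=9 G=8 C=5): 3' end AGT has 1 G/C, need ≥2 ✗; Tm = 2·11 + 4·13 = 74°C ✓; GC 13/24 = 54.2% ✓; longest run = 5, exceeds 3 ✗ — fails.
F2 (26 nt, A=6 T=7 G=8 C=5): 3' end ATT has 0 G/C, need ≥2 ✗; Tm = 2·13 + 4·13 = 78°C ✓; GC 13/26 = 50.0% ✓; longest run = 2 ✓ — fails.
F3 (26 nt, A=6 T=5 G=5 C=10): 3' end CTT has 1 G/C, need ≥2 ✗; Tm = 2·11 + 4·15 = 82°C ✓; GC 15/26 = 57.7%, outside 37.3–56.2% ✗; longest run = 4, exceeds 3 ✗ — fails.
F4 (27 nt, A=4 T=5 G=10 C=8): 3' end GCT has 2 G/C ✓; Tm = 2·9 + 4·18 = 90°C, outside 74–88°C ✗; GC 18/27 = 66.7%, outside 37.3–56.2% ✗; longest run = 3 ✓ — fails.
F5 (25 nt, A=3 T=7 G=9 C=6): 3' end TTC has 1 G/C, need ≥2 ✗; Tm = 2·10 + 4·15 = 80°C ✓; GC 15/25 = 60.0%, outside 37.3–56.2% ✗; longest run = 3 ✓ — fails.

None of the candidates satisfy all criteria.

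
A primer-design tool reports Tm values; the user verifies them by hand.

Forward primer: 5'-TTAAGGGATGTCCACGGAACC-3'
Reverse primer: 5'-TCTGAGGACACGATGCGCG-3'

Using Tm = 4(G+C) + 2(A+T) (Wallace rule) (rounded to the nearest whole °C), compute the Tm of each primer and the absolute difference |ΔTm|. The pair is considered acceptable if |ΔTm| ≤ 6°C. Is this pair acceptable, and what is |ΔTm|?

|ΔTm| = 2°C; the pair is acceptable.

Forward: A=6 T=4 G=6 C=5 → Tm = 2·10 + 4·11 = 64°C.
Reverse: A=4 T=3 G=7 C=5 → Tm = 2·7 + 4·12 = 62°C.
|ΔTm| = |64 − 62| = 2°C, ≤ 6°C.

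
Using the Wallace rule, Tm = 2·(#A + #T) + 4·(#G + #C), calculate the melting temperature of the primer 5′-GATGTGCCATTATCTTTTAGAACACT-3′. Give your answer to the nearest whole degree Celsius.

Base counts: A=7, T=10, G=4, C=5 (length 26).
Tm = 2·(7+10) + 4·(4+5) = 2·17 + 4·9 = 34 + 36 = 70°C.

70°C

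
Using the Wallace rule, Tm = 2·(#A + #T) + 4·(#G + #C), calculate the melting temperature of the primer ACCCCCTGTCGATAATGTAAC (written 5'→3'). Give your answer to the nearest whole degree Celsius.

Base counts: A=6, T=5, G=3, C=7 (length 21).
Tm = 2·(6+5) + 4·(3+7) = 2·11 + 4·10 = 22 + 40 = 62°C.

62°C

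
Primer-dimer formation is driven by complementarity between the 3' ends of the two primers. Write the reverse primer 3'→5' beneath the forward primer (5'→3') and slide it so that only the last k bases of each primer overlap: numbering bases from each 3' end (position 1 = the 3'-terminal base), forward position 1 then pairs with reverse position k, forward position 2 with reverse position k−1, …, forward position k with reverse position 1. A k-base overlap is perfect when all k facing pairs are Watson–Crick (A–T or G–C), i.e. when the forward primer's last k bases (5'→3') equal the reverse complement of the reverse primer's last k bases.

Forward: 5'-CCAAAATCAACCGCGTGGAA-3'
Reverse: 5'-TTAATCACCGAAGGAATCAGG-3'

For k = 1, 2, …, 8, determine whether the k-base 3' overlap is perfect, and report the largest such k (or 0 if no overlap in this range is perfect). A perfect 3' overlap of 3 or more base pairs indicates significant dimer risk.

Longest perfect overlap: 0 complementary base pairs; below the dimer-risk threshold (threshold 3).

Last 8 bases (5'→3') — forward …GCGTGGAA, reverse …GAATCAGG.
Reverse complement of the reverse primer's last 8 bases: CCTGATTC; its first k bases are the reverse complement of the reverse primer's last k bases, so a perfect k-base overlap needs the forward primer's last k bases to equal them.
Comparing (forward last k vs required): k=1: A vs C ✗; k=2: AA vs CC ✗; k=3: GAA vs CCT ✗; k=4: GGAA vs CCTG ✗; k=5: TGGAA vs CCTGA ✗; k=6: GTGGAA vs CCTGAT ✗; k=7: CGTGGAA vs CCTGATT ✗; k=8: GCGTGGAA vs CCTGATTC ✗.
No overlap length from 1 to 8 is perfect, so the longest perfect 3' overlap is 0.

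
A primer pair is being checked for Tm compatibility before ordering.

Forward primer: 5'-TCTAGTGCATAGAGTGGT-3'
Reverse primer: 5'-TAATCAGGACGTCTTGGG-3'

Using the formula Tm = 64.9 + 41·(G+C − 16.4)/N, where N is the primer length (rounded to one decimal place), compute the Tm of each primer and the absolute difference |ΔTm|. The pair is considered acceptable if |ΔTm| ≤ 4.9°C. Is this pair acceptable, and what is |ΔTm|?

|ΔTm| = 2.2°C; the pair is acceptable.

Forward: G+C = 8, N = 18 → Tm = 64.9 + 41·(8 − 16.4)/18 = 45.8°C.
Reverse: G+C = 9, N = 18 → Tm = 64.9 + 41·(9 − 16.4)/18 = 48.0°C.
|ΔTm| = |45.8 − 48.0| = 2.2°C, ≤ 4.9°C.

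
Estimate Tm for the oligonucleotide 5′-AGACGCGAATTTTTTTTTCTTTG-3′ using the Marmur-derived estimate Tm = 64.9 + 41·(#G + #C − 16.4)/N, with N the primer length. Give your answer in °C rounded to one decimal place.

48.1°C

Base counts: A=4, T=12, G=4, C=3; G+C = 7, N = 23.
Tm = 64.9 + 41·(7 − 16.4)/23 = 64.9 + -385.40/23 = 48.1°C.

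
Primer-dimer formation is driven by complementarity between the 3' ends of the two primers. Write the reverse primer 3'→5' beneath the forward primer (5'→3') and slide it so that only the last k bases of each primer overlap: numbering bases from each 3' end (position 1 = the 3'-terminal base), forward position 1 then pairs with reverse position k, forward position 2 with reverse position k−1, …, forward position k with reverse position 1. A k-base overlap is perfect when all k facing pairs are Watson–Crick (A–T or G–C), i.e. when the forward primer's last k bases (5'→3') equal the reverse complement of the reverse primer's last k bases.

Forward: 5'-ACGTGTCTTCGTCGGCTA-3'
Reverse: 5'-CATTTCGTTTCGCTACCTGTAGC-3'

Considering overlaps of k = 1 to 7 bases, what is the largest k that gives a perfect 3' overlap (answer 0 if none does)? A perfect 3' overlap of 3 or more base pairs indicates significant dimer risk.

Last 7 bases (5'→3') — forward …TCGGCTA, reverse …CTGTAGC.
Reverse complement of the reverse primer's last 7 bases: GCTACAG; its first k bases are the reverse complement of the reverse primer's last k bases, so a perfect k-base overlap needs the forward primer's last k bases to equal them.
Comparing (forward last k vs required): k=1: A vs G ✗; k=2: TA vs GC ✗; k=3: CTA vs GCT ✗; k=4: GCTA vs GCTA ✓; k=5: GGCTA vs GCTAC ✗; k=6: CGGCTA vs GCTACA ✗; k=7: TCGGCTA vs GCTACAG ✗.
Only k = 4 is perfect, so the longest perfect 3' overlap is 4.

Longest perfect overlap: 4 complementary base pairs; significant dimer risk (threshold 3).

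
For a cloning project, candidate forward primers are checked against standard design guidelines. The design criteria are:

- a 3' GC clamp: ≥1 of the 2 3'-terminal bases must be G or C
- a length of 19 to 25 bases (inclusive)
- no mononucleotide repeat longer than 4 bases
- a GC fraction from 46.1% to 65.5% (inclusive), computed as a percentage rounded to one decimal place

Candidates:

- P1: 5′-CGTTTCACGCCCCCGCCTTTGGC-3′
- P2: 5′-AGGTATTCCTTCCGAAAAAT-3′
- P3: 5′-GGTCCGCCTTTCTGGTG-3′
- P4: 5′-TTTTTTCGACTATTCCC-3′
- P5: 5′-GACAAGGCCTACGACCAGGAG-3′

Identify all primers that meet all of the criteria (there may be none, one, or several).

P5 only.

P1 (23 nt, A=1 T=6 G=5 C=11): 3' end GC has 2 G/C ✓; length 23 ✓; longest run = 5, exceeds 4 ✗; GC 16/23 = 69.6%, outside 46.1–65.5% ✗ — fails.
P2 (20 nt, A=7 T=6 G=3 C=4): 3' end AT has 0 G/C, need ≥1 ✗; length 20 ✓; longest run = 5, exceeds 4 ✗; GC 7/20 = 35.0%, outside 46.1–65.5% ✗ — fails.
P3 (17 nt, A=0 T=6 G=6 C=5): 3' end TG has 1 G/C ✓; length 17, outside 19–25 ✗; longest run = 3 ✓; GC 11/17 = 64.7% ✓ — fails.
P4 (17 nt, A=2 T=9 G=1 C=5): 3' end CC has 2 G/C ✓; length 17, outside 19–25 ✗; longest run = 6, exceeds 4 ✗; GC 6/17 = 35.3%, outside 46.1–65.5% ✗ — fails.
P5 (21 nt, A=7 T=1 G=7 C=6): 3' end AG has 1 G/C ✓; length 21 ✓; longest run = 2 ✓; GC 13/21 = 61.9% ✓ — passes.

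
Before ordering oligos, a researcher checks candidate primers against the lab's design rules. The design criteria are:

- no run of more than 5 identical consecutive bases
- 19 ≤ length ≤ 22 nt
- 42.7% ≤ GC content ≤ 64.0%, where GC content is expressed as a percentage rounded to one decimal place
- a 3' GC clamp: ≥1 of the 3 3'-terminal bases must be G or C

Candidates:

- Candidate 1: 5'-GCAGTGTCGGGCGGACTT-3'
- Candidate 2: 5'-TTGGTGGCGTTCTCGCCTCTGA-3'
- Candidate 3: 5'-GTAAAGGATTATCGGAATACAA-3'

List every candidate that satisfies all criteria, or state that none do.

Candidate 2 only.

Candidate 1 (18 nt, A=2 T=4 G=8 C=4): longest run = 3 ✓; length 18, outside 19–22 ✗; GC 12/18 = 66.7%, outside 42.7–64.0% ✗; 3' end CTT has 1 G/C ✓ — fails.
Candidate 2 (22 nt, A=1 T=8 G=7 C=6): longest run = 2 ✓; length 22 ✓; GC 13/22 = 59.1% ✓; 3' end TGA has 1 G/C ✓ — passes.
Candidate 3 (22 nt, A=10 T=5 G=5 C=2): longest run = 3 ✓; length 22 ✓; GC 7/22 = 31.8%, outside 42.7–64.0% ✗; 3' end CAA has 1 G/C ✓ — fails.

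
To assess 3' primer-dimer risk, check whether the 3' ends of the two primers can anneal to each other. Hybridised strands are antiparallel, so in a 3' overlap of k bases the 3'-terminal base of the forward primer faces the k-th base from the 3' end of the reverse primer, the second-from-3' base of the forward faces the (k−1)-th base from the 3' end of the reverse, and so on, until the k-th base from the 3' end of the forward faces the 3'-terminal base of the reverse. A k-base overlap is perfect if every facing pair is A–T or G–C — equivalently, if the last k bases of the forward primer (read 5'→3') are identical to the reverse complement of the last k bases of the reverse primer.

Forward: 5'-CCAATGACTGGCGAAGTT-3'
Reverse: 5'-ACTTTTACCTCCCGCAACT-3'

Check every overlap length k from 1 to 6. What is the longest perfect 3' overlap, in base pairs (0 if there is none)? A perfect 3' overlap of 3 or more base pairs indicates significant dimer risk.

Last 6 bases (5'→3') — forward …GAAGTT, reverse …GCAACT.
Reverse complement of the reverse primer's last 6 bases: AGTTGC; its first k bases are the reverse complement of the reverse primer's last k bases, so a perfect k-base overlap needs the forward primer's last k bases to equal them.
Comparing (forward last k vs required): k=1: T vs A ✗; k=2: TT vs AG ✗; k=3: GTT vs AGT ✗; k=4: AGTT vs AGTT ✓; k=5: AAGTT vs AGTTG ✗; k=6: GAAGTT vs AGTTGC ✗.
Only k = 4 is perfect, so the longest perfect 3' overlap is 4.

Longest perfect overlap: 4 complementary base pairs; significant dimer risk (threshold 3).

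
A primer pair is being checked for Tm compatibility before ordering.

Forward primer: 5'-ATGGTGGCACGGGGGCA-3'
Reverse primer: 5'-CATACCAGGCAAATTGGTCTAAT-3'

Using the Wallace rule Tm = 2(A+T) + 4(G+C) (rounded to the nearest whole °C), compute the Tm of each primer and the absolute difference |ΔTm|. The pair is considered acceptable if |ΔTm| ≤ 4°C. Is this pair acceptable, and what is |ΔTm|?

|ΔTm| = 6°C; the pair is not acceptable.

Forward: A=3 T=2 G=9 C=3 → Tm = 2·5 + 4·12 = 58°C.
Reverse: A=8 T=6 G=4 C=5 → Tm = 2·14 + 4·9 = 64°C.
|ΔTm| = |58 − 64| = 6°C, > 4°C.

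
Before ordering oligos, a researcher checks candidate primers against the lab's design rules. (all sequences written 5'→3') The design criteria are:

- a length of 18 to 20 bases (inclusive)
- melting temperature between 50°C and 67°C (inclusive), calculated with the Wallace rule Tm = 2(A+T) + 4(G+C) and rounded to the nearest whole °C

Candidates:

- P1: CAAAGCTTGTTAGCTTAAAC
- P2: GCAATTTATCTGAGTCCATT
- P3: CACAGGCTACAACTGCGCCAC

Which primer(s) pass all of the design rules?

P1 and P2.

P1 (20 nt, A=7 T=6 G=3 C=4): length 20 ✓; Tm = 2·13 + 4·7 = 54°C ✓ — passes.
P2 (20 nt, A=5 T=8 G=3 C=4): length 20 ✓; Tm = 2·13 + 4·7 = 54°C ✓ — passes.
P3 (21 nt, A=6 T=2 G=4 C=9): length 21, outside 18–20 ✗; Tm = 2·8 + 4·13 = 68°C, outside 50–67°C ✗ — fails.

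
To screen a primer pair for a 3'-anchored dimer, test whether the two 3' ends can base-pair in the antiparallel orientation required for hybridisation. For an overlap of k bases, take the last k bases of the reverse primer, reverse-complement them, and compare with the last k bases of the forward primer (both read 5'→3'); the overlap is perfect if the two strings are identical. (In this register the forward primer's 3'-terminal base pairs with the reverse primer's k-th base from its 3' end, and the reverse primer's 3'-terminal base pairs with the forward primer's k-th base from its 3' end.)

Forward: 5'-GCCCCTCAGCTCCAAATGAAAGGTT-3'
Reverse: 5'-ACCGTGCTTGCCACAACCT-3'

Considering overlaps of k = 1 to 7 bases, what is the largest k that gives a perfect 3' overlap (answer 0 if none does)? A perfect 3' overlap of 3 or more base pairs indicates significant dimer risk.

Longest perfect overlap: 5 complementary base pairs; significant dimer risk (threshold 3).

Last 7 bases (5'→3') — forward …AAAGGTT, reverse …ACAACCT.
Reverse complement of the reverse primer's last 7 bases: AGGTTGT; its first k bases are the reverse complement of the reverse primer's last k bases, so a perfect k-base overlap needs the forward primer's last k bases to equal them.
Comparing (forward last k vs required): k=1: T vs A ✗; k=2: TT vs AG ✗; k=3: GTT vs AGG ✗; k=4: GGTT vs AGGT ✗; k=5: AGGTT vs AGGTT ✓; k=6: AAGGTT vs AGGTTG ✗; k=7: AAAGGTT vs AGGTTGT ✗.
Only k = 5 is perfect, so the longest perfect 3' overlap is 5.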